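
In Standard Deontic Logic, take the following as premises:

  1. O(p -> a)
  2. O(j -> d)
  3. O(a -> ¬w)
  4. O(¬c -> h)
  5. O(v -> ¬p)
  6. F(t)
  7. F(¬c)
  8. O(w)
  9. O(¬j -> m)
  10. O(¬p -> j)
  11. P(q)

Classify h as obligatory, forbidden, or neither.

Neither

Premise 4 is O(¬c -> h), but O(¬c) is not derivable from the premises, so it does not yield O(h).
No premise or chain of K-axiom applications forces O(h), and none forces O(¬h). So h is neither obligatory nor forbidden under these norms.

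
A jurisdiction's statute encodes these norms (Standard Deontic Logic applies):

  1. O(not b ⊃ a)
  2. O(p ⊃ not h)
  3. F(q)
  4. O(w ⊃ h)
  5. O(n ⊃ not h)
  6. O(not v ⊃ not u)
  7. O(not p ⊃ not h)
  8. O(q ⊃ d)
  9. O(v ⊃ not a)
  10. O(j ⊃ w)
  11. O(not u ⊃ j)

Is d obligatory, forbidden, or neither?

Premise 8 is O(q ⊃ d), but O(q) is not derivable from the premises, so it does not yield O(d).
No premise or chain of K-axiom applications forces O(d), and none forces O(not d). So d is neither obligatory nor forbidden under these norms.

Neither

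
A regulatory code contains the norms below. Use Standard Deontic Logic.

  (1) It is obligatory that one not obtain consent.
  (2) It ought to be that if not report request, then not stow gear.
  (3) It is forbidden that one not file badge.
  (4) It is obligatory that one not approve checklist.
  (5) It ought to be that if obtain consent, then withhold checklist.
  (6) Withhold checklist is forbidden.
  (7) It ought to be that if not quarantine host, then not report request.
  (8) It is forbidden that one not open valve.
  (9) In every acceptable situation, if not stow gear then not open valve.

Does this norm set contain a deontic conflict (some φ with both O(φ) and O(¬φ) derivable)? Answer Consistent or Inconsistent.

Consistent

Premise 5 is O(obtain_consent → withhold_checklist), but O(obtain_consent) is not derivable from the premises, so it does not yield O(withhold_checklist).
So O(withhold_checklist) is not derivable, and the apparent clash with O(¬withhold_checklist) does not arise.
A world satisfying every obligation exists (e.g. approve_checklist=false, file_badge=true, obtain_consent=false, open_valve=true, quarantine_host=true, report_request=true, stow_gear=true, withhold_checklist=false); no atom is both obligatory and forbidden, so the set is consistent.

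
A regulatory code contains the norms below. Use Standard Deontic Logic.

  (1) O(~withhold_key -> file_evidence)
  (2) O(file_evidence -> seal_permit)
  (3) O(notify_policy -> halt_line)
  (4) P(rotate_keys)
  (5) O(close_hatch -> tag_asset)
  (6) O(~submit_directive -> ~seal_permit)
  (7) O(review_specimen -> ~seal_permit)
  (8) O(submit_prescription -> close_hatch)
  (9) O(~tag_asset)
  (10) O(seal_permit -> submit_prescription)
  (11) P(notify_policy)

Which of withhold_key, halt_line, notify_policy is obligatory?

From premise 9 we have O(~tag_asset).
Premise 5 is O(close_hatch -> tag_asset); contrapositively O(~tag_asset -> ~close_hatch). Since O(~tag_asset) holds, K gives O(~close_hatch).
The contrapositive of premise 8 (O(submit_prescription -> close_hatch)) is O(~close_hatch -> ~submit_prescription), and O(~close_hatch) is already established, so O(~submit_prescription).
Premise 10 is O(seal_permit -> submit_prescription); contrapositively O(~submit_prescription -> ~seal_permit). Since O(~submit_prescription) holds, K gives O(~seal_permit).
Premise 2, O(file_evidence -> seal_permit), contraposes to O(~seal_permit -> ~file_evidence); with O(~seal_permit) we get O(~file_evidence).
Premise 1, O(~withhold_key -> file_evidence), contraposes to O(~file_evidence -> withhold_key); with O(~file_evidence) we get O(withhold_key).
So O(withhold_key) holds — withhold_key is obligatory. None of the other listed options is made obligatory by any chain of premises.

withhold_key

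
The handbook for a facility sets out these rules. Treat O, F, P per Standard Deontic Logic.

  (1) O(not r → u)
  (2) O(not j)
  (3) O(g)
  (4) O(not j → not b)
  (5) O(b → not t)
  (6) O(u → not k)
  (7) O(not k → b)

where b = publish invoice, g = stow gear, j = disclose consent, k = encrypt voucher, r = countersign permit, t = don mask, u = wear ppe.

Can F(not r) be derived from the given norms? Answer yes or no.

Premise 2 gives O(not j).
Applying K to premise 4 (O(not j → not b)) and O(not j) yields O(not b).
Premise 7 is O(not k → b); contrapositively O(not b → k). Since O(not b) holds, K gives O(k).
Premise 6 is O(u → not k); contrapositively O(k → not u). Since O(k) holds, K gives O(not u).
Premise 1, O(not r → u), contraposes to O(not u → r); with O(not u) we get O(r).
Premises 3, 5 do not contribute to this derivation.
So O(r) holds, i.e. F(not r). The claim follows.

Yes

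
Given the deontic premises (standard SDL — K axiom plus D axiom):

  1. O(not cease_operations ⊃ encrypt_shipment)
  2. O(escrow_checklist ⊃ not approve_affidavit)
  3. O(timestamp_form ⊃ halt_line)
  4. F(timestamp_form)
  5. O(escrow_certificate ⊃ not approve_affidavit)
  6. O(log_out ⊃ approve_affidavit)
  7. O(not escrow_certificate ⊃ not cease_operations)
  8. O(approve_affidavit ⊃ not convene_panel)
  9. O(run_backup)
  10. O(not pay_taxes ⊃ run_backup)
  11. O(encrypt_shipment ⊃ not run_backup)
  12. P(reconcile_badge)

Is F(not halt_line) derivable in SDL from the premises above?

No

Premise 3 is O(timestamp_form ⊃ halt_line), but O(timestamp_form) is not derivable from the premises, so it does not yield O(halt_line).
No other premise forces O(halt_line). An ideal world satisfying every premise can still have not halt_line true, so F(not halt_line) is not derivable.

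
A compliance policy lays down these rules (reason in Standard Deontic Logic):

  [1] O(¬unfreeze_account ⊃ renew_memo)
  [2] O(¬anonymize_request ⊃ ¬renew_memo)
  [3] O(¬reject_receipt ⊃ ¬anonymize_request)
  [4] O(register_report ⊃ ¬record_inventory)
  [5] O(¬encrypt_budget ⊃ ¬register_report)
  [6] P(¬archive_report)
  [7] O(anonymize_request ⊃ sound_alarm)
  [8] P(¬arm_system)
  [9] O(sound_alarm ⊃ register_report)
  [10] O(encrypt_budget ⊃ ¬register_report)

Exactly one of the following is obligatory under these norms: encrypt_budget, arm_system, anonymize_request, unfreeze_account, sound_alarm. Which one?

unfreeze_account

Premises 10 and 5 are O(encrypt_budget ⊃ ¬register_report) and O(¬encrypt_budget ⊃ ¬register_report); every ideal world satisfies encrypt_budget or ¬encrypt_budget, so in either case ¬register_report holds — hence O(¬register_report).
Premise 9 is O(sound_alarm ⊃ register_report); contrapositively O(¬register_report ⊃ ¬sound_alarm). Since O(¬register_report) holds, K gives O(¬sound_alarm).
The contrapositive of premise 7 (O(anonymize_request ⊃ sound_alarm)) is O(¬sound_alarm ⊃ ¬anonymize_request), and O(¬sound_alarm) is already established, so O(¬anonymize_request).
Applying K to premise 2 (O(¬anonymize_request ⊃ ¬renew_memo)) and O(¬anonymize_request) yields O(¬renew_memo).
Premise 1 is O(¬unfreeze_account ⊃ renew_memo); contrapositively O(¬renew_memo ⊃ unfreeze_account). Since O(¬renew_memo) holds, K gives O(unfreeze_account).
So O(unfreeze_account) holds — unfreeze_account is obligatory. None of the other listed options is made obligatory by any chain of premises.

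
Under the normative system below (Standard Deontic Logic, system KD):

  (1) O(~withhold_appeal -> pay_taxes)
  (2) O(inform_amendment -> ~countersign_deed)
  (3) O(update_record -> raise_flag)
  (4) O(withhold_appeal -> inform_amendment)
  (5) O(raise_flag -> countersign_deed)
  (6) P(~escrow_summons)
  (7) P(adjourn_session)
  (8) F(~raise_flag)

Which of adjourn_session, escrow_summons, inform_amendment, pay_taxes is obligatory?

pay_taxes

Premise 8, F(~raise_flag), is equivalent to O(raise_flag).
With premise 5, O(raise_flag -> countersign_deed), the K-axiom yields O(countersign_deed).
Premise 2, O(inform_amendment -> ~countersign_deed), contraposes to O(countersign_deed -> ~inform_amendment); with O(countersign_deed) we get O(~inform_amendment).
The contrapositive of premise 4 (O(withhold_appeal -> inform_amendment)) is O(~inform_amendment -> ~withhold_appeal), and O(~inform_amendment) is already established, so O(~withhold_appeal).
Applying K to premise 1 (O(~withhold_appeal -> pay_taxes)) and O(~withhold_appeal) yields O(pay_taxes).
So O(pay_taxes) holds — pay_taxes is obligatory. None of the other listed options is made obligatory by any chain of premises.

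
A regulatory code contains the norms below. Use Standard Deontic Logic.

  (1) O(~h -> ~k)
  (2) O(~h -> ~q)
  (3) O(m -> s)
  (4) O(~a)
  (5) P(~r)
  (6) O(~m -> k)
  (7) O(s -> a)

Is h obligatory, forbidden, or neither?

From premise 4 we have O(~a).
Premise 7, O(s -> a), contraposes to O(~a -> ~s); with O(~a) we get O(~s).
The contrapositive of premise 3 (O(m -> s)) is O(~s -> ~m), and O(~s) is already established, so O(~m).
From O(~m) and premise 6, O(~m -> k), we obtain O(k).
Premise 1 is O(~h -> ~k); contrapositively O(k -> h). Since O(k) holds, K gives O(h).
Premises 2, 5 do not contribute to this derivation.
Hence h is obligatory.

Obligatory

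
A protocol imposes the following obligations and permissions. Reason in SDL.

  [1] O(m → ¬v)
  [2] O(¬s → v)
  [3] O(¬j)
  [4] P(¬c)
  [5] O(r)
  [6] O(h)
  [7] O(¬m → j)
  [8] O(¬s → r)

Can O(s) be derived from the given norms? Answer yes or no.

Yes

Premise 3 states O(¬j) outright.
Premise 7 is O(¬m → j); contrapositively O(¬j → m). Since O(¬j) holds, K gives O(m).
With premise 1, O(m → ¬v), the K-axiom yields O(¬v).
The contrapositive of premise 2 (O(¬s → v)) is O(¬v → s), and O(¬v) is already established, so O(s).
Premises 4, 5, 6, 8 do not contribute to this derivation.
So O(s) follows.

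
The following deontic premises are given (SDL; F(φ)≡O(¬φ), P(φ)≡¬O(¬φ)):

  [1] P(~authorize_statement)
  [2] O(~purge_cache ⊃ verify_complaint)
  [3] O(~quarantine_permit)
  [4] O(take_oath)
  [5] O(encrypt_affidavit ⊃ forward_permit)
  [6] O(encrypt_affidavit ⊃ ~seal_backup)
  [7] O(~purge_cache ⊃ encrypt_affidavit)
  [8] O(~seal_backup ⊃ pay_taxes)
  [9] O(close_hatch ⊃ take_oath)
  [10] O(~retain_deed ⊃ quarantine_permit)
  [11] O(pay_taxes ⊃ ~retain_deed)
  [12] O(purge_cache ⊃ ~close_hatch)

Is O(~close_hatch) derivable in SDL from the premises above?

From premise 3 we have O(~quarantine_permit).
The contrapositive of premise 10 (O(~retain_deed ⊃ quarantine_permit)) is O(~quarantine_permit ⊃ retain_deed), and O(~quarantine_permit) is already established, so O(retain_deed).
Premise 11 is O(pay_taxes ⊃ ~retain_deed); contrapositively O(retain_deed ⊃ ~pay_taxes). Since O(retain_deed) holds, K gives O(~pay_taxes).
Premise 8 is O(~seal_backup ⊃ pay_taxes); contrapositively O(~pay_taxes ⊃ seal_backup). Since O(~pay_taxes) holds, K gives O(seal_backup).
Premise 6 is O(encrypt_affidavit ⊃ ~seal_backup); contrapositively O(seal_backup ⊃ ~encrypt_affidavit). Since O(seal_backup) holds, K gives O(~encrypt_affidavit).
The contrapositive of premise 7 (O(~purge_cache ⊃ encrypt_affidavit)) is O(~encrypt_affidavit ⊃ purge_cache), and O(~encrypt_affidavit) is already established, so O(purge_cache).
Applying K to premise 12 (O(purge_cache ⊃ ~close_hatch)) and O(purge_cache) yields O(~close_hatch).
Premises 1, 2, 4, 5, 9 do not contribute to this derivation.
So O(~close_hatch) follows.

Yes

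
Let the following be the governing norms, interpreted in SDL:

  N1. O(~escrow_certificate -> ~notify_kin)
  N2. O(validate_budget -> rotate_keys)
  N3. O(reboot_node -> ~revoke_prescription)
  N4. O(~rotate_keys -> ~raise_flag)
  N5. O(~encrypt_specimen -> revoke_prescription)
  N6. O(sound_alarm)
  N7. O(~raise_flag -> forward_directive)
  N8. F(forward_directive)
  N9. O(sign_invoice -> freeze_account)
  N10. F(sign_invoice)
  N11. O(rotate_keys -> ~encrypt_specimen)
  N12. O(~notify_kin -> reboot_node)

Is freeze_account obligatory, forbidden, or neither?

Neither

Premise 9 is O(sign_invoice -> freeze_account), but O(sign_invoice) is not derivable from the premises, so it does not yield O(freeze_account).
No premise or chain of K-axiom applications forces O(freeze_account), and none forces O(~freeze_account). So freeze_account is neither obligatory nor forbidden under these norms.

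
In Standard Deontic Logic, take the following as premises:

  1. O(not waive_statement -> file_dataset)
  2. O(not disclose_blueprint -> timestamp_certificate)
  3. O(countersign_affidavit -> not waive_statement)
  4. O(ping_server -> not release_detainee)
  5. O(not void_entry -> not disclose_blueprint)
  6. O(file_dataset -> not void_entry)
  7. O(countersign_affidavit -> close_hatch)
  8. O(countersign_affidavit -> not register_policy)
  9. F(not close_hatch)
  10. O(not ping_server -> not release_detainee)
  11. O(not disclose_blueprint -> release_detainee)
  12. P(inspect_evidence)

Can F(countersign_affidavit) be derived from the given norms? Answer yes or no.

By case analysis on ping_server: premise 4 gives O(ping_server -> not release_detainee) and premise 10 gives O(not ping_server -> not release_detainee), so O(not release_detainee) either way.
The contrapositive of premise 11 (O(not disclose_blueprint -> release_detainee)) is O(not release_detainee -> disclose_blueprint), and O(not release_detainee) is already established, so O(disclose_blueprint).
Premise 5, O(not void_entry -> not disclose_blueprint), contraposes to O(disclose_blueprint -> void_entry); with O(disclose_blueprint) we get O(void_entry).
The contrapositive of premise 6 (O(file_dataset -> not void_entry)) is O(void_entry -> not file_dataset), and O(void_entry) is already established, so O(not file_dataset).
Premise 1 is O(not waive_statement -> file_dataset); contrapositively O(not file_dataset -> waive_statement). Since O(not file_dataset) holds, K gives O(waive_statement).
Premise 3, O(countersign_affidavit -> not waive_statement), contraposes to O(waive_statement -> not countersign_affidavit); with O(waive_statement) we get O(not countersign_affidavit).
Premises 2, 7, 8, 9, 12 do not contribute to this derivation.
So O(not countersign_affidavit) holds, i.e. F(countersign_affidavit). The claim follows.

Yes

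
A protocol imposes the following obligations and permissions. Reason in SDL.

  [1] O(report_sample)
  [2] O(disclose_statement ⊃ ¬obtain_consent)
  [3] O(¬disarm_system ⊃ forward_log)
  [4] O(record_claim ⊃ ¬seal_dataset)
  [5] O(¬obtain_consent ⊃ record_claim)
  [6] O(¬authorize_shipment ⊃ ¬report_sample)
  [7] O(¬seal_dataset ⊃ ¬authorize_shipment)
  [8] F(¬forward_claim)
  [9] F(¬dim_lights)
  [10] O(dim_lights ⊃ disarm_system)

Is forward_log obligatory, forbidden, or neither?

Premise 3 is O(¬disarm_system ⊃ forward_log), but O(¬disarm_system) is not derivable from the premises, so it does not yield O(forward_log).
No premise or chain of K-axiom applications forces O(forward_log), and none forces O(¬forward_log). So forward_log is neither obligatory nor forbidden under these norms.

Neither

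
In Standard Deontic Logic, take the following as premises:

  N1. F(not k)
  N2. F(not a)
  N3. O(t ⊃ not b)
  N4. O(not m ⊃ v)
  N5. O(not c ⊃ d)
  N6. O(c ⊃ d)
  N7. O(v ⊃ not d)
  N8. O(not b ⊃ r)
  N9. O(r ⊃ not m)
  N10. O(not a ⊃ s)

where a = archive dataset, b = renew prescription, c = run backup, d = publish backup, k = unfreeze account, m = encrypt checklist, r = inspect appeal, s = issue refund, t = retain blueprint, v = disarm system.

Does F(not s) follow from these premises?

Premise 10 is O(not a ⊃ s), but O(not a) is not derivable from the premises, so it does not yield O(s).
No other premise forces O(s). An ideal world satisfying every premise can still have not s true, so F(not s) is not derivable.

No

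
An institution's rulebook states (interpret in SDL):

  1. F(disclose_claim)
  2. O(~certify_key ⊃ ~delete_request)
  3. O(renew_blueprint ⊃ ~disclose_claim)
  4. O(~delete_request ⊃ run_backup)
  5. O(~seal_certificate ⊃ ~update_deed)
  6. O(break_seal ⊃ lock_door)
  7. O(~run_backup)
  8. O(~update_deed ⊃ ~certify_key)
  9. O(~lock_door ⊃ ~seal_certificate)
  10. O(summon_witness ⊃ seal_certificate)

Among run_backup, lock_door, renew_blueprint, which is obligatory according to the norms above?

lock_door

Premise 7 states O(~run_backup) outright.
The contrapositive of premise 4 (O(~delete_request ⊃ run_backup)) is O(~run_backup ⊃ delete_request), and O(~run_backup) is already established, so O(delete_request).
Premise 2, O(~certify_key ⊃ ~delete_request), contraposes to O(delete_request ⊃ certify_key); with O(delete_request) we get O(certify_key).
Premise 8, O(~update_deed ⊃ ~certify_key), contraposes to O(certify_key ⊃ update_deed); with O(certify_key) we get O(update_deed).
The contrapositive of premise 5 (O(~seal_certificate ⊃ ~update_deed)) is O(update_deed ⊃ seal_certificate), and O(update_deed) is already established, so O(seal_certificate).
The contrapositive of premise 9 (O(~lock_door ⊃ ~seal_certificate)) is O(seal_certificate ⊃ lock_door), and O(seal_certificate) is already established, so O(lock_door).
So O(lock_door) holds — lock_door is obligatory. None of the other listed options is made obligatory by any chain of premises.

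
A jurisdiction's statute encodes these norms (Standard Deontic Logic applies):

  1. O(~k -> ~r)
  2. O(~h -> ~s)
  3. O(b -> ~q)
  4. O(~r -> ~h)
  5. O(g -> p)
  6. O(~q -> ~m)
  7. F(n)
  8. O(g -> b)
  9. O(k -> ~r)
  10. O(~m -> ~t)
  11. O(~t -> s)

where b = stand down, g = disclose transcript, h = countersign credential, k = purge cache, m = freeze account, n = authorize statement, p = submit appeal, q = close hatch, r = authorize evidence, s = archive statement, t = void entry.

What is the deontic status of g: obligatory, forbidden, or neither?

Forbidden

Premises 9 and 1 cover both cases: O(k -> ~r) and O(~k -> ~r). Since k ∨ ~k is a tautology, O(~r) follows.
Premise 4 is O(~r -> ~h); since O(~r), deontic closure gives O(~h).
From O(~h) and premise 2, O(~h -> ~s), we obtain O(~s).
Premise 11 is O(~t -> s); contrapositively O(~s -> t). Since O(~s) holds, K gives O(t).
The contrapositive of premise 10 (O(~m -> ~t)) is O(t -> m), and O(t) is already established, so O(m).
The contrapositive of premise 6 (O(~q -> ~m)) is O(m -> q), and O(m) is already established, so O(q).
Premise 3, O(b -> ~q), contraposes to O(q -> ~b); with O(q) we get O(~b).
Premise 8, O(g -> b), contraposes to O(~b -> ~g); with O(~b) we get O(~g).
Premises 5, 7 do not contribute to this derivation.
Thus O(~g), which is F(g): g is forbidden.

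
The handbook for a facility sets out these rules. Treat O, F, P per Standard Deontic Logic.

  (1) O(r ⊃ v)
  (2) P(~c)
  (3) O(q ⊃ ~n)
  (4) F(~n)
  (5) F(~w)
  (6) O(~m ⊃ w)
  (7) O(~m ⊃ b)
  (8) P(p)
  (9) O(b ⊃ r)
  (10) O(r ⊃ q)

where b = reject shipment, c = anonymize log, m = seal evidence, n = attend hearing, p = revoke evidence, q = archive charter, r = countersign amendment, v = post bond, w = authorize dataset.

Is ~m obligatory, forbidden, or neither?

Premise 4, F(~n), is equivalent to O(n).
Premise 3 is O(q ⊃ ~n); contrapositively O(n ⊃ ~q). Since O(n) holds, K gives O(~q).
Premise 10, O(r ⊃ q), contraposes to O(~q ⊃ ~r); with O(~q) we get O(~r).
The contrapositive of premise 9 (O(b ⊃ r)) is O(~r ⊃ ~b), and O(~r) is already established, so O(~b).
Premise 7 is O(~m ⊃ b); contrapositively O(~b ⊃ m). Since O(~b) holds, K gives O(m).
Premises 1, 2, 5, 6, 8 do not contribute to this derivation.
Thus O(m), which is F(~m): ~m is forbidden.

Forbidden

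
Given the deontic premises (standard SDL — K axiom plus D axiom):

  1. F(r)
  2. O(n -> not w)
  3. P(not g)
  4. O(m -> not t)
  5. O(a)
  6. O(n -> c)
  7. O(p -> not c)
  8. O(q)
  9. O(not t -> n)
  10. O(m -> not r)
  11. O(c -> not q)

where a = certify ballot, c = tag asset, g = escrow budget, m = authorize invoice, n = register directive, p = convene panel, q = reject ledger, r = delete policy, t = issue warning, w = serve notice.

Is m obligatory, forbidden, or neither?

Forbidden

Premise 8 gives O(q).
Premise 11 is O(c -> not q); contrapositively O(q -> not c). Since O(q) holds, K gives O(not c).
Premise 6 is O(n -> c); contrapositively O(not c -> not n). Since O(not c) holds, K gives O(not n).
The contrapositive of premise 9 (O(not t -> n)) is O(not n -> t), and O(not n) is already established, so O(t).
Premise 4, O(m -> not t), contraposes to O(t -> not m); with O(t) we get O(not m).
Premises 1, 2, 3, 5, 7, 10 do not contribute to this derivation.
Thus O(not m), which is F(m): m is forbidden.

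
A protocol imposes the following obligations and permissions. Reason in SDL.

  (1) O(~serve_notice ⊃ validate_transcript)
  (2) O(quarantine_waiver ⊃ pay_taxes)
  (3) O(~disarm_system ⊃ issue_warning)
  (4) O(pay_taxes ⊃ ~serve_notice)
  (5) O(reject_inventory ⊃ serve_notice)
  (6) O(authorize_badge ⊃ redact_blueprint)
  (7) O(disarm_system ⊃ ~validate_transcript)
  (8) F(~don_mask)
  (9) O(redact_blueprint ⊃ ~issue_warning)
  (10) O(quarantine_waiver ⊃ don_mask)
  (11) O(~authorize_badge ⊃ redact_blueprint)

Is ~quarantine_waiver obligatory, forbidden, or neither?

Obligatory

By case analysis on authorize_badge: premise 6 gives O(authorize_badge ⊃ redact_blueprint) and premise 11 gives O(~authorize_badge ⊃ redact_blueprint), so O(redact_blueprint) either way.
Applying K to premise 9 (O(redact_blueprint ⊃ ~issue_warning)) and O(redact_blueprint) yields O(~issue_warning).
Premise 3, O(~disarm_system ⊃ issue_warning), contraposes to O(~issue_warning ⊃ disarm_system); with O(~issue_warning) we get O(disarm_system).
Applying K to premise 7 (O(disarm_system ⊃ ~validate_transcript)) and O(disarm_system) yields O(~validate_transcript).
The contrapositive of premise 1 (O(~serve_notice ⊃ validate_transcript)) is O(~validate_transcript ⊃ serve_notice), and O(~validate_transcript) is already established, so O(serve_notice).
Premise 4 is O(pay_taxes ⊃ ~serve_notice); contrapositively O(serve_notice ⊃ ~pay_taxes). Since O(serve_notice) holds, K gives O(~pay_taxes).
Premise 2 is O(quarantine_waiver ⊃ pay_taxes); contrapositively O(~pay_taxes ⊃ ~quarantine_waiver). Since O(~pay_taxes) holds, K gives O(~quarantine_waiver).
Premises 5, 8, 10 do not contribute to this derivation.
Hence ~quarantine_waiver is obligatory.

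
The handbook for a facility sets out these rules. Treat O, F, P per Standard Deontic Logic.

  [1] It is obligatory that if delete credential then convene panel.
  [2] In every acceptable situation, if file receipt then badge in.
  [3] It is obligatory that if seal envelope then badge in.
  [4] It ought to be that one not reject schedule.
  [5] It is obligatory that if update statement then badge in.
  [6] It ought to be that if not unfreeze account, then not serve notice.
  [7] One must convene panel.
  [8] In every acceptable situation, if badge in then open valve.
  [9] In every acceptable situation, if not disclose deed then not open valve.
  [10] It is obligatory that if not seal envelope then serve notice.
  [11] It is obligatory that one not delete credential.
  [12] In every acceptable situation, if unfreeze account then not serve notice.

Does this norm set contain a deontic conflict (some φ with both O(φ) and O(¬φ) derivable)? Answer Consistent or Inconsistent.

Premise 1 is O(delete_credential → convene_panel); even if O(convene_panel) held, inferring O(delete_credential) would be affirming the consequent — invalid.
So O(delete_credential) is not derivable, and the apparent clash with O(¬delete_credential) does not arise.
A world satisfying every obligation exists (e.g. badge_in=true, convene_panel=true, delete_credential=false, disclose_deed=true, file_receipt=false, open_valve=true, reject_schedule=false, seal_envelope=true, serve_notice=false, unfreeze_account=false, update_statement=false); no atom is both obligatory and forbidden, so the set is consistent.

Consistent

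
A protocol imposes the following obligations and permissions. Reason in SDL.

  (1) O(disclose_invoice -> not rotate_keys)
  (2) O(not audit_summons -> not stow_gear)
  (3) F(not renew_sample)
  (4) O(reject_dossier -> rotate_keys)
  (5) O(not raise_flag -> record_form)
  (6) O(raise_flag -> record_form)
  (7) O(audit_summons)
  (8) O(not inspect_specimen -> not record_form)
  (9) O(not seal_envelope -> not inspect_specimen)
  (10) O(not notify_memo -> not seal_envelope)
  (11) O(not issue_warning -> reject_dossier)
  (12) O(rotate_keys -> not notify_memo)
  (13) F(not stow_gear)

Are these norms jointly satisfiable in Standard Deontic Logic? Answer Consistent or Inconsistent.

Premise 2 is O(not audit_summons -> not stow_gear), but O(not audit_summons) is not derivable from the premises, so it does not yield O(not stow_gear).
So O(not stow_gear) is not derivable, and the apparent clash with O(stow_gear) does not arise.
A world satisfying every obligation exists (e.g. audit_summons=true, disclose_invoice=false, inspect_specimen=true, issue_warning=true, notify_memo=true, raise_flag=false, record_form=true, reject_dossier=false, renew_sample=true, rotate_keys=false, seal_envelope=true, stow_gear=true); no atom is both obligatory and forbidden, so the set is consistent.

Consistent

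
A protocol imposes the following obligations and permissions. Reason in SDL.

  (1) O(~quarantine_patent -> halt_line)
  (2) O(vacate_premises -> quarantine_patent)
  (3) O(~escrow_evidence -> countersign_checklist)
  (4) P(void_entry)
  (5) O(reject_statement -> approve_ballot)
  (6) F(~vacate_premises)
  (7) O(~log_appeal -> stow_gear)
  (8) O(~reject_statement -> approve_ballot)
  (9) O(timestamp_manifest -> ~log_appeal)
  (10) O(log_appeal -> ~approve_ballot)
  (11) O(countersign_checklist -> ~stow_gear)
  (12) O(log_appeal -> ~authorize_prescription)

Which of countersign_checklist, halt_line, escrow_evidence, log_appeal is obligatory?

escrow_evidence

Premises 8 and 5 cover both cases: O(~reject_statement -> approve_ballot) and O(reject_statement -> approve_ballot). Since ~reject_statement ∨ reject_statement is a tautology, O(approve_ballot) follows.
The contrapositive of premise 10 (O(log_appeal -> ~approve_ballot)) is O(approve_ballot -> ~log_appeal), and O(approve_ballot) is already established, so O(~log_appeal).
Applying K to premise 7 (O(~log_appeal -> stow_gear)) and O(~log_appeal) yields O(stow_gear).
Premise 11 is O(countersign_checklist -> ~stow_gear); contrapositively O(stow_gear -> ~countersign_checklist). Since O(stow_gear) holds, K gives O(~countersign_checklist).
Premise 3, O(~escrow_evidence -> countersign_checklist), contraposes to O(~countersign_checklist -> escrow_evidence); with O(~countersign_checklist) we get O(escrow_evidence).
So O(escrow_evidence) holds — escrow_evidence is obligatory. None of the other listed options is made obligatory by any chain of premises.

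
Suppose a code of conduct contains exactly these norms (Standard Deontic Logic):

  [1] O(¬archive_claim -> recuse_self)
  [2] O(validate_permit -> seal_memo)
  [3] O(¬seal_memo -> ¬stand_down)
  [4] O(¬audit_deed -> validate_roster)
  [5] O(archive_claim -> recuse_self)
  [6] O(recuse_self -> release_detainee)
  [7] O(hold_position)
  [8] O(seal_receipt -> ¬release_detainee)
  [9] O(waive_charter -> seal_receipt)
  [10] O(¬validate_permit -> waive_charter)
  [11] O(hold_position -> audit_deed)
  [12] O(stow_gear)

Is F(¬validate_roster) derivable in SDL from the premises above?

No

Premise 4 is O(¬audit_deed -> validate_roster), but O(¬audit_deed) is not derivable from the premises, so it does not yield O(validate_roster).
No other premise forces O(validate_roster). An ideal world satisfying every premise can still have ¬validate_roster true, so F(¬validate_roster) is not derivable.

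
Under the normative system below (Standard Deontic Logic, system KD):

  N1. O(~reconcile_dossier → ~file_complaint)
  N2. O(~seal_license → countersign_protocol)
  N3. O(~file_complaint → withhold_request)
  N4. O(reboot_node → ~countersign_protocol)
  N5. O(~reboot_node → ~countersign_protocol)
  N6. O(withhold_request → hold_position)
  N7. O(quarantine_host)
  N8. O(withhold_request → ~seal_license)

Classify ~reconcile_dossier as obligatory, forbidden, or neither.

Premises 4 and 5 cover both cases: O(reboot_node → ~countersign_protocol) and O(~reboot_node → ~countersign_protocol). Since reboot_node ∨ ~reboot_node is a tautology, O(~countersign_protocol) follows.
Premise 2, O(~seal_license → countersign_protocol), contraposes to O(~countersign_protocol → seal_license); with O(~countersign_protocol) we get O(seal_license).
Premise 8 is O(withhold_request → ~seal_license); contrapositively O(seal_license → ~withhold_request). Since O(seal_license) holds, K gives O(~withhold_request).
Premise 3, O(~file_complaint → withhold_request), contraposes to O(~withhold_request → file_complaint); with O(~withhold_request) we get O(file_complaint).
Premise 1 is O(~reconcile_dossier → ~file_complaint); contrapositively O(file_complaint → reconcile_dossier). Since O(file_complaint) holds, K gives O(reconcile_dossier).
Premises 6, 7 do not contribute to this derivation.
Thus O(reconcile_dossier), which is F(~reconcile_dossier): ~reconcile_dossier is forbidden.

Forbidden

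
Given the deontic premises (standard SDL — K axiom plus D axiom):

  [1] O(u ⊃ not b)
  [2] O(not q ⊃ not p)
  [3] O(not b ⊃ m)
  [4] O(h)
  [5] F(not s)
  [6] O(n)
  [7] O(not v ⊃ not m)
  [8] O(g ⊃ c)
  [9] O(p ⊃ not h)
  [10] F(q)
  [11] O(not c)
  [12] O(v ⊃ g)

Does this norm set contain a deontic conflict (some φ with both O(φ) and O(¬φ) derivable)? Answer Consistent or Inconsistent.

Consistent

Premise 9 is O(p ⊃ not h), but O(p) is not derivable from the premises, so it does not yield O(not h).
So O(not h) is not derivable, and the apparent clash with O(h) does not arise.
A world satisfying every obligation exists (e.g. b=true, c=false, g=false, h=true, m=false, n=true, p=false, q=false, s=true, u=false, v=false); no atom is both obligatory and forbidden, so the set is consistent.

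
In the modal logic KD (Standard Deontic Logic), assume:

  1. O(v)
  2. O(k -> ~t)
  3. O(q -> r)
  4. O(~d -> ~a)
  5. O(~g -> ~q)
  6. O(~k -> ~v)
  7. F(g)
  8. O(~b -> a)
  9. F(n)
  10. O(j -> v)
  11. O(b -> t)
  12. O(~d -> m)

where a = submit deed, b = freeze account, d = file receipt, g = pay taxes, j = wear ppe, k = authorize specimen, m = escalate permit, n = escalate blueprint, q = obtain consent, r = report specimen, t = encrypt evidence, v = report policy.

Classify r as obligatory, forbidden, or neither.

Premise 3 is O(q -> r), but O(q) is not derivable from the premises, so it does not yield O(r).
No premise or chain of K-axiom applications forces O(r), and none forces O(~r). So r is neither obligatory nor forbidden under these norms.

Neither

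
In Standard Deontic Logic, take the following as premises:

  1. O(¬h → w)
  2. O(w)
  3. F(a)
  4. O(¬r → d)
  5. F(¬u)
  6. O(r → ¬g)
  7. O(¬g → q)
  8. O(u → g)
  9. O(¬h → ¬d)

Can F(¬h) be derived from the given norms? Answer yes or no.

F(¬u) at premise 5 means O(u).
Applying K to premise 8 (O(u → g)) and O(u) yields O(g).
Premise 6, O(r → ¬g), contraposes to O(g → ¬r); with O(g) we get O(¬r).
From O(¬r) and premise 4, O(¬r → d), we obtain O(d).
The contrapositive of premise 9 (O(¬h → ¬d)) is O(d → h), and O(d) is already established, so O(h).
Premises 1, 2, 3, 7 do not contribute to this derivation.
So O(h) holds, i.e. F(¬h). The claim follows.

Yes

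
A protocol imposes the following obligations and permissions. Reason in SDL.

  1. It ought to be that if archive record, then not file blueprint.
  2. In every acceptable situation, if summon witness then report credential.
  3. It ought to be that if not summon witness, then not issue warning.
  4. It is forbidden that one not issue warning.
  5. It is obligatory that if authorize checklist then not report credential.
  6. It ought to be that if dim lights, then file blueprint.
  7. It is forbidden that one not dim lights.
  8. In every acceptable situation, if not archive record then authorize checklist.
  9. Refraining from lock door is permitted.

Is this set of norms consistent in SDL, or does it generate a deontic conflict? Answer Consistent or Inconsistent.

F(¬issue_warning) at premise 4 means O(issue_warning).
Premise 3 is O(¬summon_witness → ¬issue_warning); contrapositively O(issue_warning → summon_witness). Since O(issue_warning) holds, K gives O(summon_witness).
Applying K to premise 2 (O(summon_witness → report_credential)) and O(summon_witness) yields O(report_credential).
The contrapositive of premise 5 (O(authorize_checklist → ¬report_credential)) is O(report_credential → ¬authorize_checklist), and O(report_credential) is already established, so O(¬authorize_checklist).
Premise 8 is O(¬archive_record → authorize_checklist); contrapositively O(¬authorize_checklist → archive_record). Since O(¬authorize_checklist) holds, K gives O(archive_record).
Applying K to premise 1 (O(archive_record → ¬file_blueprint)) and O(archive_record) yields O(¬file_blueprint).
The contrapositive of premise 6 (O(dim_lights → file_blueprint)) is O(¬file_blueprint → ¬dim_lights), and O(¬file_blueprint) is already established, so O(¬dim_lights).
Yet premise 7 is F(¬dim_lights), i.e. O(dim_lights).
We now have both O(¬dim_lights) and O(dim_lights) — dim_lights is simultaneously obligatory and forbidden, violating the D-axiom.

Inconsistent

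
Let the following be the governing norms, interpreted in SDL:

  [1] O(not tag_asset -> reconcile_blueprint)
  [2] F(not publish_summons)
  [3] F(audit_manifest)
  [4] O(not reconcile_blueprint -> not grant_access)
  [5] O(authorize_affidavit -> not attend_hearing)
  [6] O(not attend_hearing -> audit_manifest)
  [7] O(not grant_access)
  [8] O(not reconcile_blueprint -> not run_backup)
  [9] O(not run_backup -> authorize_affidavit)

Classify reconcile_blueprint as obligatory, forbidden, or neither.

Obligatory

Premise 3, F(audit_manifest), is equivalent to O(not audit_manifest).
The contrapositive of premise 6 (O(not attend_hearing -> audit_manifest)) is O(not audit_manifest -> attend_hearing), and O(not audit_manifest) is already established, so O(attend_hearing).
Premise 5, O(authorize_affidavit -> not attend_hearing), contraposes to O(attend_hearing -> not authorize_affidavit); with O(attend_hearing) we get O(not authorize_affidavit).
The contrapositive of premise 9 (O(not run_backup -> authorize_affidavit)) is O(not authorize_affidavit -> run_backup), and O(not authorize_affidavit) is already established, so O(run_backup).
The contrapositive of premise 8 (O(not reconcile_blueprint -> not run_backup)) is O(run_backup -> reconcile_blueprint), and O(run_backup) is already established, so O(reconcile_blueprint).
Premises 1, 2, 4, 7 do not contribute to this derivation.
Hence reconcile_blueprint is obligatory.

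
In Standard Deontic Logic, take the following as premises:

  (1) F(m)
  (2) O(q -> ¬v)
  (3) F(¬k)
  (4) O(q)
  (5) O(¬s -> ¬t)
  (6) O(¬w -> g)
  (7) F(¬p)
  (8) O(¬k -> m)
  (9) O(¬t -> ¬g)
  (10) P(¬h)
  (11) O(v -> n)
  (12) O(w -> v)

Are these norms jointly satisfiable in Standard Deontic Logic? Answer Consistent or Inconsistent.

Consistent

Premise 8 is O(¬k -> m), but O(¬k) is not derivable from the premises, so it does not yield O(m).
So O(m) is not derivable, and the apparent clash with O(¬m) does not arise.
A world satisfying every obligation exists (e.g. g=true, h=false, k=true, m=false, n=false, p=true, q=true, s=true, t=true, v=false, w=false); no atom is both obligatory and forbidden, so the set is consistent.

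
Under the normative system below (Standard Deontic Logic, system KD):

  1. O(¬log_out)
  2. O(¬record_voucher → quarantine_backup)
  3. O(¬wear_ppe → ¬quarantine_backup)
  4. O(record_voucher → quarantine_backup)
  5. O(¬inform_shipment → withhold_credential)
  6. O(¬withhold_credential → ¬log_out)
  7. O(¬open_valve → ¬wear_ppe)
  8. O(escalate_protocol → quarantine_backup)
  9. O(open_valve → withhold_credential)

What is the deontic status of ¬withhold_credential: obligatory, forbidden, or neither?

Forbidden

By case analysis on ¬record_voucher: premise 2 gives O(¬record_voucher → quarantine_backup) and premise 4 gives O(record_voucher → quarantine_backup), so O(quarantine_backup) either way.
Premise 3 is O(¬wear_ppe → ¬quarantine_backup); contrapositively O(quarantine_backup → wear_ppe). Since O(quarantine_backup) holds, K gives O(wear_ppe).
The contrapositive of premise 7 (O(¬open_valve → ¬wear_ppe)) is O(wear_ppe → open_valve), and O(wear_ppe) is already established, so O(open_valve).
Applying K to premise 9 (O(open_valve → withhold_credential)) and O(open_valve) yields O(withhold_credential).
Premises 1, 5, 6, 8 do not contribute to this derivation.
Thus O(withhold_credential), which is F(¬withhold_credential): ¬withhold_credential is forbidden.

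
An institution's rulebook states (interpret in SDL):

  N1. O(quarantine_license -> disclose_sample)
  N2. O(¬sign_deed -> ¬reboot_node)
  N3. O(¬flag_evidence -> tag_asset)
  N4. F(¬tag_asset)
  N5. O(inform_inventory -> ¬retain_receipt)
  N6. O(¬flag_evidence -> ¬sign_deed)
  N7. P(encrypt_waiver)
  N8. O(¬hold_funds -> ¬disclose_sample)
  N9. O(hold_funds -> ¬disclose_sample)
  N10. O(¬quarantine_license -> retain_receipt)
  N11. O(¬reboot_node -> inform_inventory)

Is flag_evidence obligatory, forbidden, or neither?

Obligatory

Premises 8 and 9 cover both cases: O(¬hold_funds -> ¬disclose_sample) and O(hold_funds -> ¬disclose_sample). Since ¬hold_funds ∨ hold_funds is a tautology, O(¬disclose_sample) follows.
Premise 1 is O(quarantine_license -> disclose_sample); contrapositively O(¬disclose_sample -> ¬quarantine_license). Since O(¬disclose_sample) holds, K gives O(¬quarantine_license).
Applying K to premise 10 (O(¬quarantine_license -> retain_receipt)) and O(¬quarantine_license) yields O(retain_receipt).
Premise 5, O(inform_inventory -> ¬retain_receipt), contraposes to O(retain_receipt -> ¬inform_inventory); with O(retain_receipt) we get O(¬inform_inventory).
Premise 11, O(¬reboot_node -> inform_inventory), contraposes to O(¬inform_inventory -> reboot_node); with O(¬inform_inventory) we get O(reboot_node).
The contrapositive of premise 2 (O(¬sign_deed -> ¬reboot_node)) is O(reboot_node -> sign_deed), and O(reboot_node) is already established, so O(sign_deed).
Premise 6, O(¬flag_evidence -> ¬sign_deed), contraposes to O(sign_deed -> flag_evidence); with O(sign_deed) we get O(flag_evidence).
Premises 3, 4, 7 do not contribute to this derivation.
Hence flag_evidence is obligatory.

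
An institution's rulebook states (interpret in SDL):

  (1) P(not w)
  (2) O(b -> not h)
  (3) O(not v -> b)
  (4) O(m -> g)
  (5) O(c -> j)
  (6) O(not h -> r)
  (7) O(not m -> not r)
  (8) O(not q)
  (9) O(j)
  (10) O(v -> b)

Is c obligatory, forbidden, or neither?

Premise 5 is O(c -> j); even if O(j) held, inferring O(c) would be affirming the consequent — invalid.
No premise or chain of K-axiom applications forces O(c), and none forces O(not c). So c is neither obligatory nor forbidden under these norms.

Neither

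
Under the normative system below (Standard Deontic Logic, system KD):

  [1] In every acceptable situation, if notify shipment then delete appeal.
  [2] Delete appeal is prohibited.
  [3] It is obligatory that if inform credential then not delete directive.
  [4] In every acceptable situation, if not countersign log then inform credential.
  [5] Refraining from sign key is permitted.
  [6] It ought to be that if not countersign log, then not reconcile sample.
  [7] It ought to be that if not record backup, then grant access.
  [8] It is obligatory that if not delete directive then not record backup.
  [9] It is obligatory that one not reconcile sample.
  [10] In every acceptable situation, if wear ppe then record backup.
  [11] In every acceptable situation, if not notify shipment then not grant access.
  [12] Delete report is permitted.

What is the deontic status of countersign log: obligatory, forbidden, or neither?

Premise 2 is F(delete_appeal), i.e. O(¬delete_appeal).
Premise 1, O(notify_shipment → delete_appeal), contraposes to O(¬delete_appeal → ¬notify_shipment); with O(¬delete_appeal) we get O(¬notify_shipment).
From O(¬notify_shipment) and premise 11, O(¬notify_shipment → ¬grant_access), we obtain O(¬grant_access).
Premise 7, O(¬record_backup → grant_access), contraposes to O(¬grant_access → record_backup); with O(¬grant_access) we get O(record_backup).
Premise 8, O(¬delete_directive → ¬record_backup), contraposes to O(record_backup → delete_directive); with O(record_backup) we get O(delete_directive).
The contrapositive of premise 3 (O(inform_credential → ¬delete_directive)) is O(delete_directive → ¬inform_credential), and O(delete_directive) is already established, so O(¬inform_credential).
Premise 4 is O(¬countersign_log → inform_credential); contrapositively O(¬inform_credential → countersign_log). Since O(¬inform_credential) holds, K gives O(countersign_log).
Premises 5, 6, 9, 10, 12 do not contribute to this derivation.
Hence countersign_log is obligatory.

Obligatory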